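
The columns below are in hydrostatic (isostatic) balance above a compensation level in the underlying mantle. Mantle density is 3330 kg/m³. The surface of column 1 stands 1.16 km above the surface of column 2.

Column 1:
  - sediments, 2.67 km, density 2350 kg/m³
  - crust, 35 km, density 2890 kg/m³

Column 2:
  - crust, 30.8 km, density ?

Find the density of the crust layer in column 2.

2870 kg/m³

Take the compensation level at the base of the deeper column (depth z_c below the surface of column 1) and equate Σ ρ_i t_i down to z_c; mantle fills any gap and the z_c terms cancel.
Column 1: 2.67×2350 + 35×2890 + (z_c − 37.67)×3330
Column 2: 1.16×0 + 30.8×ρ + (z_c − 1.16 − 30.8)×3330
The z_c×3330 term appears on both sides and cancels. Collect the known terms of each column as K = Σ(ρt)_known − 3330 × (depth of known layers): K_1 = 107424.5 − 3330×37.67 = −18016.6; K_2 = 0 − 3330×(1.16 + 30.8) = −106426.8.
Balance: K_1 = K_2 + 30.8×ρ, so ρ = (K_1 − K_2)/30.8 = 88410.2/30.8 = 2870 kg/m³.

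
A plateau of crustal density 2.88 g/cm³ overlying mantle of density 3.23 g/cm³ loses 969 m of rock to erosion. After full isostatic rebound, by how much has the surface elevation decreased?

Rebound u = e ρ_c/ρ_m = 969 m × 2.88/3.23 = 864 m.
Net surface drop = e − u = 969 m − 864 m = e (ρ_m − ρ_c)/ρ_m = 105 m.

105 m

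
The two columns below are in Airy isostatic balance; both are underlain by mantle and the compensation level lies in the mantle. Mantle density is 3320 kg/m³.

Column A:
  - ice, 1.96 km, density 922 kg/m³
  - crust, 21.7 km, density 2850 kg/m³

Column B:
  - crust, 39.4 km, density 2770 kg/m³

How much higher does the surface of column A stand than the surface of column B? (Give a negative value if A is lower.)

−2.04 km

For any compensation level in the mantle, the mantle terms cancel and isostasy reduces to e = (Σt_A − Σt_B) − (Σ(ρt)_A − Σ(ρt)_B) / ρ_m.
Σt_A = 23.66 km; Σt_B = 39.4 km; Σ(ρt)_A = 63652.12; Σ(ρt)_B = 109138 (in km·kg/m³).
e = (23.66 − 39.4) − (63652.12 − 109138) / 3320 = −2.04 km.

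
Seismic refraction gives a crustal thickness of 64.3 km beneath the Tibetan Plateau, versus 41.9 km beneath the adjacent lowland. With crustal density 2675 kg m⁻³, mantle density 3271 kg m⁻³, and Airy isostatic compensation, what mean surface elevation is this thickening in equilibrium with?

Excess crust Δ = 64.3 km − 41.9 km = 22.4 km, split between elevation h and root r with h + r = Δ.
Airy balance ρ_c h = (ρ_m − ρ_c) r gives r = h ρ_c/(ρ_m − ρ_c), so h (1 + ρ_c/(ρ_m − ρ_c)) = Δ, i.e. h = Δ (ρ_m − ρ_c)/ρ_m.
h = 22.4 km × 596/3271 = 4.08 km.

4.08 km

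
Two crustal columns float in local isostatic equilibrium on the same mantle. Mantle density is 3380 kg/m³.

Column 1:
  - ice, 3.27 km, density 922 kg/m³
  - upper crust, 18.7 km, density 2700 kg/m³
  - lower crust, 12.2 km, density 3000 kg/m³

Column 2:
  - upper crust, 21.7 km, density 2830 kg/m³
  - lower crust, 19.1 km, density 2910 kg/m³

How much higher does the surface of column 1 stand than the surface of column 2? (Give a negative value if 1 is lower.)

1.32 km

For any compensation level in the mantle, the mantle terms cancel and isostasy reduces to e = (Σt_1 − Σt_2) − (Σ(ρt)_1 − Σ(ρt)_2) / ρ_m.
Σt_1 = 34.17 km; Σt_2 = 40.8 km; Σ(ρt)_1 = 90104.94; Σ(ρt)_2 = 116992 (in km·kg/m³).
e = (34.17 − 40.8) − (90104.94 − 116992) / 3380 = 1.32 km.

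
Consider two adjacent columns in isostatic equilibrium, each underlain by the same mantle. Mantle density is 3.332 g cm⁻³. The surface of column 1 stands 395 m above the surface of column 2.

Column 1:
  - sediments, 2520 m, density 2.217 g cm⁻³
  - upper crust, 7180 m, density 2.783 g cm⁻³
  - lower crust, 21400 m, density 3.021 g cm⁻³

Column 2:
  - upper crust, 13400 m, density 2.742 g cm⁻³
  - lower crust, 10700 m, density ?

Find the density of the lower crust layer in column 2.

Take the compensation level at the base of the deeper column (depth z_c below the surface of column 1) and equate Σ ρ_i t_i down to z_c; mantle fills any gap and the z_c terms cancel.
Column 1: 2520×2.217 + 7180×2.783 + 21400×3.021 + (z_c − 31100)×3.332
Column 2: 395×0 + 13400×2.742 + 10700×ρ + (z_c − 395 − 24100)×3.332
The z_c×3.332 term appears on both sides and cancels. Collect the known terms of each column as K = Σ(ρt)_known − 3.332 × (depth of known layers): K_1 = 90218.18 − 3.332×31100 = −13407.02; K_2 = 36742.8 − 3.332×(395 + 24100) = −44874.54.
Balance: K_1 = K_2 + 10700×ρ, so ρ = (K_1 − K_2)/10700 = 31467.5/10700 = 2.94 g cm⁻³.

2.94 g cm⁻³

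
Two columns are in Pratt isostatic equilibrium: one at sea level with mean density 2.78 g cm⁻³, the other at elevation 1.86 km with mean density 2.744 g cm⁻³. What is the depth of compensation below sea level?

142 km

ρ_ref D = ρ (D + h) → D (ρ_ref − ρ) = ρ h.
D = ρ h/(ρ_ref − ρ) = 2.744 × 1.86 km/(2.78 − 2.744) = 142 km.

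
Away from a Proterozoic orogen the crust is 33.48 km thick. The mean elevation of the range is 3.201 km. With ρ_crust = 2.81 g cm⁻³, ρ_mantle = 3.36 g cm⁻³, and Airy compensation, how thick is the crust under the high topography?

53 km

Root depth r = h ρ_c / (ρ_m − ρ_c) = 3.201 km × 2.81 / 0.55 = 16.35 km.
Total thickness = T + h + r = 33.48 km + 3.201 km + 16.35 km = 53 km.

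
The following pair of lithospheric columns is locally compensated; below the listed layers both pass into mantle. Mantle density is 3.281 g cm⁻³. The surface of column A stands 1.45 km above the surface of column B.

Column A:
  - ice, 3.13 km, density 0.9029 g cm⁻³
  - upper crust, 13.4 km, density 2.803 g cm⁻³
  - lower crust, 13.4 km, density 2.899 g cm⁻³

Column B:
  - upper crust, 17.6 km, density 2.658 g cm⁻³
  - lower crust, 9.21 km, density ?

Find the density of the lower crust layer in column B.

2.93 g cm⁻³

Take the compensation level at the base of the deeper column (depth z_c below the surface of column A) and equate Σ ρ_i t_i down to z_c; mantle fills any gap and the z_c terms cancel.
Column A: 3.13×0.9029 + 13.4×2.803 + 13.4×2.899 + (z_c − 29.93)×3.281
Column B: 1.45×0 + 17.6×2.658 + 9.21×ρ + (z_c − 1.45 − 26.81)×3.281
The z_c×3.281 term appears on both sides and cancels. Collect the known terms of each column as K = Σ(ρt)_known − 3.281 × (depth of known layers): K_A = 79.232877 − 3.281×29.93 = −18.967453; K_B = 46.7808 − 3.281×(1.45 + 26.81) = −45.94026.
Balance: K_A = K_B + 9.21×ρ, so ρ = (K_A − K_B)/9.21 = 26.9728/9.21 = 2.93 g cm⁻³.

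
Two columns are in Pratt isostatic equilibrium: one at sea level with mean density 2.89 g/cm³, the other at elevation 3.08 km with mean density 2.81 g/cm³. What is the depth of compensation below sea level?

108 km

ρ_ref D = ρ (D + h) → D (ρ_ref − ρ) = ρ h.
D = ρ h/(ρ_ref − ρ) = 2.81 × 3.08 km/(2.89 − 2.81) = 108 km.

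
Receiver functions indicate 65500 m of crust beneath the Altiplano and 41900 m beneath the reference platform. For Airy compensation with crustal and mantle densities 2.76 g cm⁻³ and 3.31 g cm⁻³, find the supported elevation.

Excess crust Δ = 65500 m − 41900 m = 23600 m, split between elevation h and root r with h + r = Δ.
Airy balance ρ_c h = (ρ_m − ρ_c) r gives r = h ρ_c/(ρ_m − ρ_c), so h (1 + ρ_c/(ρ_m − ρ_c)) = Δ, i.e. h = Δ (ρ_m − ρ_c)/ρ_m.
h = 23600 m × 0.55/3.31 = 3920 m.

3920 m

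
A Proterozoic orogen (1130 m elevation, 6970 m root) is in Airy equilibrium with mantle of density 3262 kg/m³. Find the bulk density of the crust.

2810 kg/m³

ρ_c h = (ρ_m − ρ_c) r → ρ_c (h + r) = ρ_m r → ρ_c = ρ_m r / (h + r).
ρ_c = 3262 × 6970 m / (1130 m + 6970 m) = 2810 kg/m³.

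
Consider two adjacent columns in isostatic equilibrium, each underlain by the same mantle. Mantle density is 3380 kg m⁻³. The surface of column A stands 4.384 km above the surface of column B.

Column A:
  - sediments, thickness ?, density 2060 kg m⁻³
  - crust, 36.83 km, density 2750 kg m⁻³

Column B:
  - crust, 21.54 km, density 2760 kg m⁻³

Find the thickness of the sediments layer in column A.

3.77 km

Take the compensation level at the base of the deeper column (depth z_c below the surface of column A) and equate Σ ρ_i t_i down to z_c; mantle fills any gap and the z_c terms cancel.
Column A: x×2060 + 36.83×2750 + (z_c − 36.83 − x)×3380
Column B: 4.384×0 + 21.54×2760 + (z_c − 4.384 − 21.54)×3380
The z_c×3380 term appears on both sides and cancels. Collect the known terms of each column as K = Σ(ρt)_known − 3380 × (depth of known layers): K_A = 101282.5 − 3380×36.83 = −23202.9; K_B = 59450.4 − 3380×(4.384 + 21.54) = −28172.72.
Balance: K_A − x×(3380 − 2060) = K_B, so x = (K_A − K_B)/(3380 − 2060) = 4969.82/1320 = 3.77 km.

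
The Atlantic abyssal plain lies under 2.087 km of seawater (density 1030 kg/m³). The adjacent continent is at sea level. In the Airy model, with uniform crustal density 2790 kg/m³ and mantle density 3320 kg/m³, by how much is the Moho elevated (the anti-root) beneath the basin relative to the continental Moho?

Isostatic balance requires: replacing crust with seawater at the top is compensated by replacing crust with mantle at the base: d (ρ_c − ρ_w) = a (ρ_m − ρ_c).
a = d (ρ_c − ρ_w)/(ρ_m − ρ_c) = 2.087 km × 1760/530 = 6.93 km.

6.93 km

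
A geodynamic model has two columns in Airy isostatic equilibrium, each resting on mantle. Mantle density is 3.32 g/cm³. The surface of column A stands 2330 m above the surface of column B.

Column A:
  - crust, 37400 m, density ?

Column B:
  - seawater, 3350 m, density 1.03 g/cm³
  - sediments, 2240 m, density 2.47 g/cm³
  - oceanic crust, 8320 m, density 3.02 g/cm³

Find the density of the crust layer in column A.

Take the compensation level at the base of the deeper column (depth z_c below the surface of column A) and equate Σ ρ_i t_i down to z_c; mantle fills any gap and the z_c terms cancel.
Column A: 37400×ρ + (z_c − 37400)×3.32
Column B: 2330×0 + 3350×1.03 + 2240×2.47 + 8320×3.02 + (z_c − 2330 − 13910)×3.32
The z_c×3.32 term appears on both sides and cancels. Collect the known terms of each column as K = Σ(ρt)_known − 3.32 × (depth of known layers): K_A = 0 − 3.32×37400 = −124168; K_B = 34109.7 − 3.32×(2330 + 13910) = −19807.1.
Balance: K_A + 37400×ρ = K_B, so ρ = (K_B − K_A)/37400 = 104361/37400 = 2.79 g/cm³.

2.79 g/cm³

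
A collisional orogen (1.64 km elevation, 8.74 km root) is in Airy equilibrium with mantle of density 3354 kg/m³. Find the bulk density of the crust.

ρ_c h = (ρ_m − ρ_c) r → ρ_c (h + r) = ρ_m r → ρ_c = ρ_m r / (h + r).
ρ_c = 3354 × 8.74 km / (1.64 km + 8.74 km) = 2820 kg/m³.

2820 kg/m³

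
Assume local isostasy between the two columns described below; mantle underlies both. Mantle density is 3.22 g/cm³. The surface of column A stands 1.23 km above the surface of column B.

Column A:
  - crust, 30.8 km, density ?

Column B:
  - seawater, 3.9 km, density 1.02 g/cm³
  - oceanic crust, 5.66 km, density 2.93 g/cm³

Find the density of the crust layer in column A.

Take the compensation level at the base of the deeper column (depth z_c below the surface of column A) and equate Σ ρ_i t_i down to z_c; mantle fills any gap and the z_c terms cancel.
Column A: 30.8×ρ + (z_c − 30.8)×3.22
Column B: 1.23×0 + 3.9×1.02 + 5.66×2.93 + (z_c − 1.23 − 9.56)×3.22
The z_c×3.22 term appears on both sides and cancels. Collect the known terms of each column as K = Σ(ρt)_known − 3.22 × (depth of known layers): K_A = 0 − 3.22×30.8 = −99.176; K_B = 20.5618 − 3.22×(1.23 + 9.56) = −14.182.
Balance: K_A + 30.8×ρ = K_B, so ρ = (K_B − K_A)/30.8 = 84.994/30.8 = 2.76 g/cm³.

2.76 g/cm³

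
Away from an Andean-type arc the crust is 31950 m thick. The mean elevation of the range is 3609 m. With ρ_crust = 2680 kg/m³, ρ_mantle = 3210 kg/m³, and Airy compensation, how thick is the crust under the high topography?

Root depth r = h ρ_c / (ρ_m − ρ_c) = 3609 m × 2680 / 530 = 18250 m.
Total thickness = T + h + r = 31950 m + 3609 m + 18250 m = 53800 m.

53800 m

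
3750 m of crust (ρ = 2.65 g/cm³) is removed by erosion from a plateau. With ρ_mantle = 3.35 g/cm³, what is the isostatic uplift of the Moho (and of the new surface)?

2970 m

Unloading: uplift u = e ρ_c/ρ_m = 3750 m × 2.65/3.35 = 2970 m.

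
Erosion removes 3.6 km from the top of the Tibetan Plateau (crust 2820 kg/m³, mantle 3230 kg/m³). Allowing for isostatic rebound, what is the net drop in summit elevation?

Rebound u = e ρ_c/ρ_m = 3.6 km × 2820/3230 = 3.143 km.
Net surface drop = e − u = 3.6 km − 3.143 km = e (ρ_m − ρ_c)/ρ_m = 0.457 km.

0.457 km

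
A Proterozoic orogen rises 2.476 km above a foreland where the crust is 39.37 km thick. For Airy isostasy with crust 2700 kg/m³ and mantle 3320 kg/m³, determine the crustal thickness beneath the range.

52.6 km

Root depth r = h ρ_c / (ρ_m − ρ_c) = 2.476 km × 2700 / 620 = 10.78 km.
Total thickness = T + h + r = 39.37 km + 2.476 km + 10.78 km = 52.6 km.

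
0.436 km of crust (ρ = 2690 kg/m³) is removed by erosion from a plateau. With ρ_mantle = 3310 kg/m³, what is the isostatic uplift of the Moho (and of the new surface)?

Unloading: uplift u = e ρ_c/ρ_m = 0.436 km × 2690/3310 = 0.354 km.

0.354 km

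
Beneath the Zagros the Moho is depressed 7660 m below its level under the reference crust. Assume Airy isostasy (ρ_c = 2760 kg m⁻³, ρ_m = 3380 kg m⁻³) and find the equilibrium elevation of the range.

1720 m

Balancing pressure at the compensation depth: ρ_c h = (ρ_m − ρ_c) r.
h = r (ρ_m − ρ_c) / ρ_c = 7660 m × (3380 − 2760) / 2760 = 1720 m.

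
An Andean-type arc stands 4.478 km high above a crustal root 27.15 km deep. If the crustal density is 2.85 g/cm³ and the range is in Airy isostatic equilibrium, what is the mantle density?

3.32 g/cm³

Airy balance: ρ_c h = (ρ_m − ρ_c) r → ρ_m = ρ_c (1 + h/r).
ρ_m = 2.85 × (1 + 4.478 km/27.15 km) = 3.32 g/cm³.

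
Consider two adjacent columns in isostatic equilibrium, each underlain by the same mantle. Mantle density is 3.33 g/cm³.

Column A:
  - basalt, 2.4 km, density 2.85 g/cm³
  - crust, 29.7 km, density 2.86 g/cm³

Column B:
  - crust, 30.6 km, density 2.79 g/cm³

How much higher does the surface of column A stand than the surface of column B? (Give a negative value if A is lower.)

For any compensation level in the mantle, the mantle terms cancel and isostasy reduces to e = (Σt_A − Σt_B) − (Σ(ρt)_A − Σ(ρt)_B) / ρ_m.
Σt_A = 32.1 km; Σt_B = 30.6 km; Σ(ρt)_A = 91.782; Σ(ρt)_B = 85.374 (in km·g/cm³).
e = (32.1 − 30.6) − (91.782 − 85.374) / 3.33 = −0.424 km.

−0.424 km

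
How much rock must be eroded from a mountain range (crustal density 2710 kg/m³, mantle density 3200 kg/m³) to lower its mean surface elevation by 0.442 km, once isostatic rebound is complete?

2.89 km

Net drop Δ = e − u = e − e ρ_c/ρ_m = e (ρ_m − ρ_c)/ρ_m.
e = Δ ρ_m/(ρ_m − ρ_c) = 0.442 km × 3200/490 = 2.89 km.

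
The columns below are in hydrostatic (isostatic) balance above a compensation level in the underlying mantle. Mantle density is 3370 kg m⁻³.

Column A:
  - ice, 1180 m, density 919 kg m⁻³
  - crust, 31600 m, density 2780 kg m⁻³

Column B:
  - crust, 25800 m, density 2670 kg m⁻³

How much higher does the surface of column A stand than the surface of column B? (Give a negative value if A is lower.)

For any compensation level in the mantle, the mantle terms cancel and isostasy reduces to e = (Σt_A − Σt_B) − (Σ(ρt)_A − Σ(ρt)_B) / ρ_m.
Σt_A = 32780 m; Σt_B = 25800 m; Σ(ρt)_A = 88932420; Σ(ρt)_B = 68886000 (in m·kg m⁻³).
e = (32780 − 25800) − (88932420 − 68886000) / 3370 = 1030 m.

1030 m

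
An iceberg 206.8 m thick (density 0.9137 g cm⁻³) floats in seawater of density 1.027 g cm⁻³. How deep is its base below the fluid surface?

Draft d = t ρ_obj/ρ_fluid = 206.8 m × 0.9137/1.027 = 184 m.

184 m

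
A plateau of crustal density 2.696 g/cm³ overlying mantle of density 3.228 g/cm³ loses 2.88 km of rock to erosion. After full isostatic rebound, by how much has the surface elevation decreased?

Rebound u = e ρ_c/ρ_m = 2.88 km × 2.696/3.228 = 2.405 km.
Net surface drop = e − u = 2.88 km − 2.405 km = e (ρ_m − ρ_c)/ρ_m = 0.475 km.

0.475 km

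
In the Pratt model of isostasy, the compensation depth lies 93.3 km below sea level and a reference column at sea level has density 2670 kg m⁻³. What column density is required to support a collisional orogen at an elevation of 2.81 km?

Pratt balance: ρ_ref D = ρ (D + h).
ρ = ρ_ref D/(D + h) = 2670 × 93.3 km/(93.3 km + 2.81 km) = 2590 kg m⁻³.

2590 kg m⁻³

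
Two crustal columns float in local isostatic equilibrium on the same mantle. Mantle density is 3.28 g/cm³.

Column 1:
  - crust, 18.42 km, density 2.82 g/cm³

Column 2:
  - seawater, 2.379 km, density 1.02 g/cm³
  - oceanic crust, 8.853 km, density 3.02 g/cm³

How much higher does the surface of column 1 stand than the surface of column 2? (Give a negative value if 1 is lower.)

0.242 km

For any compensation level in the mantle, the mantle terms cancel and isostasy reduces to e = (Σt_1 − Σt_2) − (Σ(ρt)_1 − Σ(ρt)_2) / ρ_m.
Σt_1 = 18.42 km; Σt_2 = 11.232 km; Σ(ρt)_1 = 51.9444; Σ(ρt)_2 = 29.16264 (in km·g/cm³).
e = (18.42 − 11.232) − (51.9444 − 29.16264) / 3.28 = 0.242 km.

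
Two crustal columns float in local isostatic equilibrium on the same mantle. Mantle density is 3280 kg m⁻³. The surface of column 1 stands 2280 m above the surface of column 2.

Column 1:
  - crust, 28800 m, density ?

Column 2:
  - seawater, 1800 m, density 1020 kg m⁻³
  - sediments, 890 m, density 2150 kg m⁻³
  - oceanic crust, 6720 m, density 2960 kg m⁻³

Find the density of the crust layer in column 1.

Take the compensation level at the base of the deeper column (depth z_c below the surface of column 1) and equate Σ ρ_i t_i down to z_c; mantle fills any gap and the z_c terms cancel.
Column 1: 28800×ρ + (z_c − 28800)×3280
Column 2: 2280×0 + 1800×1020 + 890×2150 + 6720×2960 + (z_c − 2280 − 9410)×3280
The z_c×3280 term appears on both sides and cancels. Collect the known terms of each column as K = Σ(ρt)_known − 3280 × (depth of known layers): K_1 = 0 − 3280×28800 = −94464000; K_2 = 23640700 − 3280×(2280 + 9410) = −14702500.
Balance: K_1 + 28800×ρ = K_2, so ρ = (K_2 − K_1)/28800 = 79761500/28800 = 2770 kg m⁻³.

2770 kg m⁻³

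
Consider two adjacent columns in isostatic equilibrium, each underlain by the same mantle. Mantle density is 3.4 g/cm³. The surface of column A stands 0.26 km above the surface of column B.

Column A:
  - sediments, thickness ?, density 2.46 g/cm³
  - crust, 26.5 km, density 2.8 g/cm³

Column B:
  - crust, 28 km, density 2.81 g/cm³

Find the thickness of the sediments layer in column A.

1.6 km

Take the compensation level at the base of the deeper column (depth z_c below the surface of column A) and equate Σ ρ_i t_i down to z_c; mantle fills any gap and the z_c terms cancel.
Column A: x×2.46 + 26.5×2.8 + (z_c − 26.5 − x)×3.4
Column B: 0.26×0 + 28×2.81 + (z_c − 0.26 − 28)×3.4
The z_c×3.4 term appears on both sides and cancels. Collect the known terms of each column as K = Σ(ρt)_known − 3.4 × (depth of known layers): K_A = 74.2 − 3.4×26.5 = −15.9; K_B = 78.68 − 3.4×(0.26 + 28) = −17.404.
Balance: K_A − x×(3.4 − 2.46) = K_B, so x = (K_A − K_B)/(3.4 − 2.46) = 1.504/0.94 = 1.6 km.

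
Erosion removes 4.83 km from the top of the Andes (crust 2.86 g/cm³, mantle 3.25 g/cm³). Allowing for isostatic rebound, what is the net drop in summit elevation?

0.58 km

Rebound u = e ρ_c/ρ_m = 4.83 km × 2.86/3.25 = 4.25 km.
Net surface drop = e − u = 4.83 km − 4.25 km = e (ρ_m − ρ_c)/ρ_m = 0.58 km.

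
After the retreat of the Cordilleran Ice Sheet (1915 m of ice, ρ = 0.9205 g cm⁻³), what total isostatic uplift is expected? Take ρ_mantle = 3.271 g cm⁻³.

539 m

Removing the load lets mantle flow back in; uplift u satisfies ρ_ice t = ρ_m u.
u = t ρ_ice/ρ_m = 1915 m × 0.9205/3.271 = 539 m.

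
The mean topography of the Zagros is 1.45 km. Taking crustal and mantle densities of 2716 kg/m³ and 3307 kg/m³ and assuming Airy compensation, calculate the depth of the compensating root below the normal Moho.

By Archimedes' principle applied to the lithosphere: the weight of the topography is balanced by the buoyancy of the root, ρ_c h = (ρ_m − ρ_c) r.
r = h · ρ_c / (ρ_m − ρ_c) = 1.45 km × 2716 / (3307 − 2716) = 6.66 km.

6.66 km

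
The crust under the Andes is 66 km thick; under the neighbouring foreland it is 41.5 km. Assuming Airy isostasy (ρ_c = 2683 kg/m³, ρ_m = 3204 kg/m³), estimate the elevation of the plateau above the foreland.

Excess crust Δ = 66 km − 41.5 km = 24.5 km, split between elevation h and root r with h + r = Δ.
Airy balance ρ_c h = (ρ_m − ρ_c) r gives r = h ρ_c/(ρ_m − ρ_c), so h (1 + ρ_c/(ρ_m − ρ_c)) = Δ, i.e. h = Δ (ρ_m − ρ_c)/ρ_m.
h = 24.5 km × 521/3204 = 3.98 km.

3.98 km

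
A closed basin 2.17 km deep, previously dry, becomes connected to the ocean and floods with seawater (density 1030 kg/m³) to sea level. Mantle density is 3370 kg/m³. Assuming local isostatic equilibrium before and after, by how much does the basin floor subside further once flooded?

After flooding the water column is d + s deep. Its weight must equal the weight of mantle displaced by the extra subsidence s: (d + s) ρ_w = s ρ_m.
s = d ρ_w / (ρ_m − ρ_w) = 2.17 km × 1030/(3370 − 1030) = 0.955 km.

0.955 km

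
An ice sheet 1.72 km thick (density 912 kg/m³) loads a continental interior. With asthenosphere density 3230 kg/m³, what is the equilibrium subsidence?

0.486 km

By Archimedes' principle applied to the lithosphere: the ice load ρ_ice t is balanced by mantle displaced below, ρ_m s.
s = t ρ_ice / ρ_m = 1.72 km × 912/3230 = 0.486 km.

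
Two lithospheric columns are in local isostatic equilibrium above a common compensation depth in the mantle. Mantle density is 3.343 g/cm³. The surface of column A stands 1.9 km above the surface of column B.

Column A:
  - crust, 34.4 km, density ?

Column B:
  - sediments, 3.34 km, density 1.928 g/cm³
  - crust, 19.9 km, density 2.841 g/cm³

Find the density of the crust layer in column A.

2.73 g/cm³

Take the compensation level at the base of the deeper column (depth z_c below the surface of column A) and equate Σ ρ_i t_i down to z_c; mantle fills any gap and the z_c terms cancel.
Column A: 34.4×ρ + (z_c − 34.4)×3.343
Column B: 1.9×0 + 3.34×1.928 + 19.9×2.841 + (z_c − 1.9 − 23.24)×3.343
The z_c×3.343 term appears on both sides and cancels. Collect the known terms of each column as K = Σ(ρt)_known − 3.343 × (depth of known layers): K_A = 0 − 3.343×34.4 = −114.9992; K_B = 62.97542 − 3.343×(1.9 + 23.24) = −21.0676.
Balance: K_A + 34.4×ρ = K_B, so ρ = (K_B − K_A)/34.4 = 93.9316/34.4 = 2.73 g/cm³.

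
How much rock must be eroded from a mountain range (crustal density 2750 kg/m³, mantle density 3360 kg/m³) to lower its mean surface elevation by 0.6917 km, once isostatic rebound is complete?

3.81 km

Net drop Δ = e − u = e − e ρ_c/ρ_m = e (ρ_m − ρ_c)/ρ_m.
e = Δ ρ_m/(ρ_m − ρ_c) = 0.6917 km × 3360/610 = 3.81 km.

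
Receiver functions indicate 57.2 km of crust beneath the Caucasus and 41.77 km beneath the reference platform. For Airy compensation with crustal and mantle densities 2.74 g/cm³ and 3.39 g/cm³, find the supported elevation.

2.96 km

Excess crust Δ = 57.2 km − 41.77 km = 15.43 km, split between elevation h and root r with h + r = Δ.
Airy balance ρ_c h = (ρ_m − ρ_c) r gives r = h ρ_c/(ρ_m − ρ_c), so h (1 + ρ_c/(ρ_m − ρ_c)) = Δ, i.e. h = Δ (ρ_m − ρ_c)/ρ_m.
h = 15.43 km × 0.65/3.39 = 2.96 km.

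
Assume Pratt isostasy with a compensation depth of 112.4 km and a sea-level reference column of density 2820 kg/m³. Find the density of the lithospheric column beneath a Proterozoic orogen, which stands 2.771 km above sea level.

Pratt balance: ρ_ref D = ρ (D + h).
ρ = ρ_ref D/(D + h) = 2820 × 112.4 km/(112.4 km + 2.771 km) = 2750 kg/m³.

2750 kg/m³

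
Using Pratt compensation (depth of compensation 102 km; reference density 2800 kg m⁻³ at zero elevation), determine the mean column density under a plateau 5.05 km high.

Pratt balance: ρ_ref D = ρ (D + h).
ρ = ρ_ref D/(D + h) = 2800 × 102 km/(102 km + 5.05 km) = 2670 kg m⁻³.

2670 kg m⁻³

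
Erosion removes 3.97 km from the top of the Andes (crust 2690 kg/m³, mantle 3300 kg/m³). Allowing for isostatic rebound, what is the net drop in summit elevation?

Rebound u = e ρ_c/ρ_m = 3.97 km × 2690/3300 = 3.236 km.
Net surface drop = e − u = 3.97 km − 3.236 km = e (ρ_m − ρ_c)/ρ_m = 0.734 km.

0.734 km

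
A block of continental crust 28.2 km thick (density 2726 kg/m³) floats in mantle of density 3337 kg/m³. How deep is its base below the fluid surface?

23 km

Draft d = t ρ_obj/ρ_fluid = 28.2 km × 2726/3337 = 23 km.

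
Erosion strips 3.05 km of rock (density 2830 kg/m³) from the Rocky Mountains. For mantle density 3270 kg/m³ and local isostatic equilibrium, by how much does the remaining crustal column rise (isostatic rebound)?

Unloading: uplift u = e ρ_c/ρ_m = 3.05 km × 2830/3270 = 2.64 km.

2.64 km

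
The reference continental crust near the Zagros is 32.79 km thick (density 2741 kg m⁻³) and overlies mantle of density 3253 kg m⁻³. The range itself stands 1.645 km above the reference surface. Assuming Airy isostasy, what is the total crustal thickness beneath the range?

43.2 km

Root depth r = h ρ_c / (ρ_m − ρ_c) = 1.645 km × 2741 / 512 = 8.807 km.
Total thickness = T + h + r = 32.79 km + 1.645 km + 8.807 km = 43.2 km.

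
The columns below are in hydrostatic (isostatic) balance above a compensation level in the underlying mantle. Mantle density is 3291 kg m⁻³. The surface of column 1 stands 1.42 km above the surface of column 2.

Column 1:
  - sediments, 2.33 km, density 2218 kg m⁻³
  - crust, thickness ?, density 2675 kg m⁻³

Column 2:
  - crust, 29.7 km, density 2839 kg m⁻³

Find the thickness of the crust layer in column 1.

Take the compensation level at the base of the deeper column (depth z_c below the surface of column 1) and equate Σ ρ_i t_i down to z_c; mantle fills any gap and the z_c terms cancel.
Column 1: 2.33×2218 + x×2675 + (z_c − 2.33 − x)×3291
Column 2: 1.42×0 + 29.7×2839 + (z_c − 1.42 − 29.7)×3291
The z_c×3291 term appears on both sides and cancels. Collect the known terms of each column as K = Σ(ρt)_known − 3291 × (depth of known layers): K_1 = 5167.94 − 3291×2.33 = −2500.09; K_2 = 84318.3 − 3291×(1.42 + 29.7) = −18097.62.
Balance: K_1 − x×(3291 − 2675) = K_2, so x = (K_1 − K_2)/(3291 − 2675) = 15597.5/616 = 25.3 km.

25.3 km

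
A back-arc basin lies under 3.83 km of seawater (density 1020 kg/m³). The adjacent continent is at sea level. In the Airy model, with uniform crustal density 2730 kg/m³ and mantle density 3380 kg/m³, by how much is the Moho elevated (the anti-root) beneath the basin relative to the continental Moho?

Isostatic balance requires: replacing crust with seawater at the top is compensated by replacing crust with mantle at the base: d (ρ_c − ρ_w) = a (ρ_m − ρ_c).
a = d (ρ_c − ρ_w)/(ρ_m − ρ_c) = 3.83 km × 1710/650 = 10.1 km.

10.1 km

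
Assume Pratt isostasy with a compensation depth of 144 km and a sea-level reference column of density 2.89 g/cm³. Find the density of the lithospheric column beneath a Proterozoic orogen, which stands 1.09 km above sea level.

2.87 g/cm³

Pratt balance: ρ_ref D = ρ (D + h).
ρ = ρ_ref D/(D + h) = 2.89 × 144 km/(144 km + 1.09 km) = 2.87 g/cm³.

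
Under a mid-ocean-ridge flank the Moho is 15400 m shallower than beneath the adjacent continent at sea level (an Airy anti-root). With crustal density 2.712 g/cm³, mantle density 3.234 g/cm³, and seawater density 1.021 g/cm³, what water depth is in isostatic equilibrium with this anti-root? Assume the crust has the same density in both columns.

Replacing a thickness d of crust by seawater at the top must be balanced by replacing crust with mantle at the base: d (ρ_c − ρ_w) = a (ρ_m − ρ_c).
d = a (ρ_m − ρ_c)/(ρ_c − ρ_w) = 15400 m × 0.522/1.691 = 4750 m.

4750 m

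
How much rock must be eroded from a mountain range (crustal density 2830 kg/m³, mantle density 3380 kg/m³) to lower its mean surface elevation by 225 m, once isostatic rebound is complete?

Net drop Δ = e − u = e − e ρ_c/ρ_m = e (ρ_m − ρ_c)/ρ_m.
e = Δ ρ_m/(ρ_m − ρ_c) = 225 m × 3380/550 = 1380 m.

1380 m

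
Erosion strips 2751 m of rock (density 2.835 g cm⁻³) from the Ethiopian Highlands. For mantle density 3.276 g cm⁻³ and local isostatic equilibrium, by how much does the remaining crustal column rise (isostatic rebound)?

Unloading: uplift u = e ρ_c/ρ_m = 2751 m × 2.835/3.276 = 2380 m.

2380 m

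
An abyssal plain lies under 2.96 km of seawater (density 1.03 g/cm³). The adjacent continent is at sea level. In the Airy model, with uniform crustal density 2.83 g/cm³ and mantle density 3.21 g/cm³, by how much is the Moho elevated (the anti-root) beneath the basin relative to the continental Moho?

Equating mass per unit area of the two columns: replacing crust with seawater at the top is compensated by replacing crust with mantle at the base: d (ρ_c − ρ_w) = a (ρ_m − ρ_c).
a = d (ρ_c − ρ_w)/(ρ_m − ρ_c) = 2.96 km × 1.8/0.38 = 14 km.

14 km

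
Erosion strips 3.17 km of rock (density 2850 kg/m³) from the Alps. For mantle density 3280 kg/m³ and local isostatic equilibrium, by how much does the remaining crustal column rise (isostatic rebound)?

Unloading: uplift u = e ρ_c/ρ_m = 3.17 km × 2850/3280 = 2.75 km.

2.75 km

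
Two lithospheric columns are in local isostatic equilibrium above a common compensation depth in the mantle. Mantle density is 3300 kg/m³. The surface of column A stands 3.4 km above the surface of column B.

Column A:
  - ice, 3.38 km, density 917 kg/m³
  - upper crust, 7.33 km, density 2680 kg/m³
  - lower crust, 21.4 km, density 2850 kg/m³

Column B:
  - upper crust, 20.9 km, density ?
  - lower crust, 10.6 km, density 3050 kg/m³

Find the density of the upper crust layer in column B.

2900 kg/m³

Take the compensation level at the base of the deeper column (depth z_c below the surface of column A) and equate Σ ρ_i t_i down to z_c; mantle fills any gap and the z_c terms cancel.
Column A: 3.38×917 + 7.33×2680 + 21.4×2850 + (z_c − 32.11)×3300
Column B: 3.4×0 + 20.9×ρ + 10.6×3050 + (z_c − 3.4 − 31.5)×3300
The z_c×3300 term appears on both sides and cancels. Collect the known terms of each column as K = Σ(ρt)_known − 3300 × (depth of known layers): K_A = 83733.86 − 3300×32.11 = −22229.14; K_B = 32330 − 3300×(3.4 + 31.5) = −82840.
Balance: K_A = K_B + 20.9×ρ, so ρ = (K_A − K_B)/20.9 = 60610.9/20.9 = 2900 kg/m³.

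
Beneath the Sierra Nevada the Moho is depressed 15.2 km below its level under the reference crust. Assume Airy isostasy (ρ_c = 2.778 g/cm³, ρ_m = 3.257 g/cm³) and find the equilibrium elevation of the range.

2.62 km

In Airy isostatic equilibrium: ρ_c h = (ρ_m − ρ_c) r.
h = r (ρ_m − ρ_c) / ρ_c = 15.2 km × (3.257 − 2.778) / 2.778 = 2.62 km.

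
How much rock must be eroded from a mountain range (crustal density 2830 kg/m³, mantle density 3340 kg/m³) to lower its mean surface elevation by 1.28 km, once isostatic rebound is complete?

8.38 km

Net drop Δ = e − u = e − e ρ_c/ρ_m = e (ρ_m − ρ_c)/ρ_m.
e = Δ ρ_m/(ρ_m − ρ_c) = 1.28 km × 3340/510 = 8.38 km.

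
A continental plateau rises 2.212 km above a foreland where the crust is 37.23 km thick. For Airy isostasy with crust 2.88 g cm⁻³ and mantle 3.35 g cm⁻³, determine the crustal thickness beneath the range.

Root depth r = h ρ_c / (ρ_m − ρ_c) = 2.212 km × 2.88 / 0.47 = 13.55 km.
Total thickness = T + h + r = 37.23 km + 2.212 km + 13.55 km = 53 km.

53 km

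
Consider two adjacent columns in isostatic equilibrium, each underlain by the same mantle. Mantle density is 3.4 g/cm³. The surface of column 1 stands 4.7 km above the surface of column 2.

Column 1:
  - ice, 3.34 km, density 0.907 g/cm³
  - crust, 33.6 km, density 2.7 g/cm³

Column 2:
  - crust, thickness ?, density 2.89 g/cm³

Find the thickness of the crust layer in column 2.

Take the compensation level at the base of the deeper column (depth z_c below the surface of column 1) and equate Σ ρ_i t_i down to z_c; mantle fills any gap and the z_c terms cancel.
Column 1: 3.34×0.907 + 33.6×2.7 + (z_c − 36.94)×3.4
Column 2: 4.7×0 + x×2.89 + (z_c − 4.7 − 0 − x)×3.4
The z_c×3.4 term appears on both sides and cancels. Collect the known terms of each column as K = Σ(ρt)_known − 3.4 × (depth of known layers): K_1 = 93.74938 − 3.4×36.94 = −31.84662; K_2 = 0 − 3.4×(4.7 + 0) = −15.98.
Balance: K_1 = K_2 − x×(3.4 − 2.89), so x = (K_2 − K_1)/(3.4 − 2.89) = 15.8666/0.51 = 31.1 km.

31.1 km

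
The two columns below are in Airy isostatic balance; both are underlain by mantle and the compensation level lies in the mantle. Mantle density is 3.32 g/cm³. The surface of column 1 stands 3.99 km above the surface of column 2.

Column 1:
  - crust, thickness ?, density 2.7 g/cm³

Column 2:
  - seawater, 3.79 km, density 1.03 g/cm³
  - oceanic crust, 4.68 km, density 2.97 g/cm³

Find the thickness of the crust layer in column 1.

Take the compensation level at the base of the deeper column (depth z_c below the surface of column 1) and equate Σ ρ_i t_i down to z_c; mantle fills any gap and the z_c terms cancel.
Column 1: x×2.7 + (z_c − 0 − x)×3.32
Column 2: 3.99×0 + 3.79×1.03 + 4.68×2.97 + (z_c − 3.99 − 8.47)×3.32
The z_c×3.32 term appears on both sides and cancels. Collect the known terms of each column as K = Σ(ρt)_known − 3.32 × (depth of known layers): K_1 = 0 − 3.32×0 = 0; K_2 = 17.8033 − 3.32×(3.99 + 8.47) = −23.5639.
Balance: K_1 − x×(3.32 − 2.7) = K_2, so x = (K_1 − K_2)/(3.32 − 2.7) = 23.5639/0.62 = 38 km.

38 km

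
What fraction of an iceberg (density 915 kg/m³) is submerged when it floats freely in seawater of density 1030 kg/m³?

Submerged fraction = ρ_obj/ρ_fluid = 915/1030 = 88.8%.

88.8%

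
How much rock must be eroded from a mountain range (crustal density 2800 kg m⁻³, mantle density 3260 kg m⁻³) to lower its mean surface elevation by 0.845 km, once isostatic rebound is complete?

Net drop Δ = e − u = e − e ρ_c/ρ_m = e (ρ_m − ρ_c)/ρ_m.
e = Δ ρ_m/(ρ_m − ρ_c) = 0.845 km × 3260/460 = 5.99 km.

5.99 km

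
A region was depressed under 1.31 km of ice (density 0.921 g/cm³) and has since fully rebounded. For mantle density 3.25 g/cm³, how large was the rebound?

Removing the load lets mantle flow back in; uplift u satisfies ρ_ice t = ρ_m u.
u = t ρ_ice/ρ_m = 1.31 km × 0.921/3.25 = 0.371 km.

0.371 km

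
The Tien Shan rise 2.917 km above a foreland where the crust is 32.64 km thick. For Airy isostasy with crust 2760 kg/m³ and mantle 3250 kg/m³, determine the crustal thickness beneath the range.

Root depth r = h ρ_c / (ρ_m − ρ_c) = 2.917 km × 2760 / 490 = 16.43 km.
Total thickness = T + h + r = 32.64 km + 2.917 km + 16.43 km = 52 km.

52 km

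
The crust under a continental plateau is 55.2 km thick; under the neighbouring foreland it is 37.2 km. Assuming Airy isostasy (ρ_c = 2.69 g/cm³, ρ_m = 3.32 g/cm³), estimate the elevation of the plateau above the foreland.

3.42 km

Excess crust Δ = 55.2 km − 37.2 km = 18 km, split between elevation h and root r with h + r = Δ.
Airy balance ρ_c h = (ρ_m − ρ_c) r gives r = h ρ_c/(ρ_m − ρ_c), so h (1 + ρ_c/(ρ_m − ρ_c)) = Δ, i.e. h = Δ (ρ_m − ρ_c)/ρ_m.
h = 18 km × 0.63/3.32 = 3.42 km.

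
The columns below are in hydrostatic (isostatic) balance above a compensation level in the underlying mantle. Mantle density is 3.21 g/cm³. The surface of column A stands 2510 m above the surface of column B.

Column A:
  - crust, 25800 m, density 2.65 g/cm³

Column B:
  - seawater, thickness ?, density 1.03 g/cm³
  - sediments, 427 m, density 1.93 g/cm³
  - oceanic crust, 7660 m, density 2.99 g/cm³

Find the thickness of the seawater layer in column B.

Take the compensation level at the base of the deeper column (depth z_c below the surface of column A) and equate Σ ρ_i t_i down to z_c; mantle fills any gap and the z_c terms cancel.
Column A: 25800×2.65 + (z_c − 25800)×3.21
Column B: 2510×0 + x×1.03 + 427×1.93 + 7660×2.99 + (z_c − 2510 − 8087 − x)×3.21
The z_c×3.21 term appears on both sides and cancels. Collect the known terms of each column as K = Σ(ρt)_known − 3.21 × (depth of known layers): K_A = 68370 − 3.21×25800 = −14448; K_B = 23727.51 − 3.21×(2510 + 8087) = −10288.86.
Balance: K_A = K_B − x×(3.21 − 1.03), so x = (K_B − K_A)/(3.21 − 1.03) = 4159.14/2.18 = 1910 m.

1910 m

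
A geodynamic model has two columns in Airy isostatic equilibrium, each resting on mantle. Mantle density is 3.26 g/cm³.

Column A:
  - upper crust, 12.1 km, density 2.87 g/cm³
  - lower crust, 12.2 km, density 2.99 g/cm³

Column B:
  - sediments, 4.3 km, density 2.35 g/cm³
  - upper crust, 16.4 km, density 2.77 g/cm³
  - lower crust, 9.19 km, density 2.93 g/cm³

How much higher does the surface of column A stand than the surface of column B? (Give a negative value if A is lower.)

For any compensation level in the mantle, the mantle terms cancel and isostasy reduces to e = (Σt_A − Σt_B) − (Σ(ρt)_A − Σ(ρt)_B) / ρ_m.
Σt_A = 24.3 km; Σt_B = 29.89 km; Σ(ρt)_A = 71.205; Σ(ρt)_B = 82.4597 (in km·g/cm³).
e = (24.3 − 29.89) − (71.205 − 82.4597) / 3.26 = −2.14 km.

−2.14 km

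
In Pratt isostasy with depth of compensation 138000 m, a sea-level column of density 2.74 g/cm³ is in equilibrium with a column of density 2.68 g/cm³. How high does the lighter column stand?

ρ_ref D = ρ (D + h) → h = D (ρ_ref − ρ)/ρ.
h = 138000 m × (2.74 − 2.68)/2.68 = 3090 m.

3090 m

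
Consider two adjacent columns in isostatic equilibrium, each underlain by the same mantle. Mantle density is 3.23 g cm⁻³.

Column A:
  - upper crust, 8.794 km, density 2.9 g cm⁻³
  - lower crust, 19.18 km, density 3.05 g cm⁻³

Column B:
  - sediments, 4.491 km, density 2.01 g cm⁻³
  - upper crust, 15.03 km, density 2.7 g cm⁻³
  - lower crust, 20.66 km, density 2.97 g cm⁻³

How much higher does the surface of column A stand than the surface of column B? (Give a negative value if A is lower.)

−3.86 km

For any compensation level in the mantle, the mantle terms cancel and isostasy reduces to e = (Σt_A − Σt_B) − (Σ(ρt)_A − Σ(ρt)_B) / ρ_m.
Σt_A = 27.974 km; Σt_B = 40.181 km; Σ(ρt)_A = 84.0016; Σ(ρt)_B = 110.96811 (in km·g cm⁻³).
e = (27.974 − 40.181) − (84.0016 − 110.96811) / 3.23 = −3.86 km.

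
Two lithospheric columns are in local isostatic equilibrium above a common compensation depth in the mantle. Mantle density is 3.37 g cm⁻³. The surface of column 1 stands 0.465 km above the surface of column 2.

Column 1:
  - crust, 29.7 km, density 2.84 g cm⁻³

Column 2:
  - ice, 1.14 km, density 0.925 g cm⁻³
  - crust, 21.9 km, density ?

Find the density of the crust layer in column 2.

Take the compensation level at the base of the deeper column (depth z_c below the surface of column 1) and equate Σ ρ_i t_i down to z_c; mantle fills any gap and the z_c terms cancel.
Column 1: 29.7×2.84 + (z_c − 29.7)×3.37
Column 2: 0.465×0 + 1.14×0.925 + 21.9×ρ + (z_c − 0.465 − 23.04)×3.37
The z_c×3.37 term appears on both sides and cancels. Collect the known terms of each column as K = Σ(ρt)_known − 3.37 × (depth of known layers): K_1 = 84.348 − 3.37×29.7 = −15.741; K_2 = 1.0545 − 3.37×(0.465 + 23.04) = −78.15735.
Balance: K_1 = K_2 + 21.9×ρ, so ρ = (K_1 − K_2)/21.9 = 62.4163/21.9 = 2.85 g cm⁻³.

2.85 g cm⁻³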